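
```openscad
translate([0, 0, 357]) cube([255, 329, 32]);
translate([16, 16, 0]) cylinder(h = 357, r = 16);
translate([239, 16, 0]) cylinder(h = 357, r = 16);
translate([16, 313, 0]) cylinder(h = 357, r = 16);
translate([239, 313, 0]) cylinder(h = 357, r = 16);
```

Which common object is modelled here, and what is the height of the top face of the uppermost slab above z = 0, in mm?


A stool. The seat height is 389 mm.

A 255×329×32 slab at z = 357 on four corner cylinders — a stool. The seat top is 357 + 32 = 389 mm.


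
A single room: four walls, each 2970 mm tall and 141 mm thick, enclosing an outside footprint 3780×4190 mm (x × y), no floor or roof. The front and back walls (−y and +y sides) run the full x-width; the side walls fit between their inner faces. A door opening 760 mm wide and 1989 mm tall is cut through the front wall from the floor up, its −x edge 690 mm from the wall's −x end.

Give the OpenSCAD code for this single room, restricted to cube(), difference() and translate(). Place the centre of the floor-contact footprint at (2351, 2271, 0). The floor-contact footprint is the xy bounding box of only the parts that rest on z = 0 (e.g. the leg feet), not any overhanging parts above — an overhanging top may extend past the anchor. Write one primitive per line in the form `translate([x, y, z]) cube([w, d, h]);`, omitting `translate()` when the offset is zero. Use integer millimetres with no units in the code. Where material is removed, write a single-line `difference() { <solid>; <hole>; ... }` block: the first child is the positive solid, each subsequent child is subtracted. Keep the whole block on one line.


difference() { translate([461, 176, 0]) cube([3780, 141, 2970]); translate([1151, 176, 0]) cube([760, 141, 1989]); }
translate([461, 4225, 0]) cube([3780, 141, 2970]);
translate([461, 317, 0]) cube([141, 3908, 2970]);
translate([4100, 317, 0]) cube([141, 3908, 2970]);


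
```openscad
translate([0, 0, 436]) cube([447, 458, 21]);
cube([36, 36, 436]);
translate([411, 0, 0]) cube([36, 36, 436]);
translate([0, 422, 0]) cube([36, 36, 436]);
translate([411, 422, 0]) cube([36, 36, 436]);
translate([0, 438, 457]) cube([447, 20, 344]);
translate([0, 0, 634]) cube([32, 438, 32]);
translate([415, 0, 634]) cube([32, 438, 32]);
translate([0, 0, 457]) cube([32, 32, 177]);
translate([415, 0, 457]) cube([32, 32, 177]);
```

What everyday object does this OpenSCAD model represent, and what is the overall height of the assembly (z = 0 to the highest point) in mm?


A chair. The overall height is 801 mm.

A slab on four corner posts with a tall panel at the back — a chair. The seat slab sits at z = 436 with thickness 21, and the 344 mm backrest starts at the seat top, so the overall height is 436 + 21 + 344 = 801 mm.


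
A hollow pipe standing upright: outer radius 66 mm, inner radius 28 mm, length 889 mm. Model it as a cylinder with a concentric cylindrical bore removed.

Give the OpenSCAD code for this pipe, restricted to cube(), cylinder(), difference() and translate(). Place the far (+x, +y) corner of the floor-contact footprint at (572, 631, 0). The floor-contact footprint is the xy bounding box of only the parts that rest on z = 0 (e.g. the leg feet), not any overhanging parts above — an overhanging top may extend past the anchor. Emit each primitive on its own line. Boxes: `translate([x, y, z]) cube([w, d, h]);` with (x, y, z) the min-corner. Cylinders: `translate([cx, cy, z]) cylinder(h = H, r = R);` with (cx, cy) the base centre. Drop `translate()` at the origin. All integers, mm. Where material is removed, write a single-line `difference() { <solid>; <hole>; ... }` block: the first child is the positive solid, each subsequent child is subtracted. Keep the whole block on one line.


difference() { translate([506, 565, 0]) cylinder(h = 889, r = 66); translate([506, 565, 0]) cylinder(h = 889, r = 28); }


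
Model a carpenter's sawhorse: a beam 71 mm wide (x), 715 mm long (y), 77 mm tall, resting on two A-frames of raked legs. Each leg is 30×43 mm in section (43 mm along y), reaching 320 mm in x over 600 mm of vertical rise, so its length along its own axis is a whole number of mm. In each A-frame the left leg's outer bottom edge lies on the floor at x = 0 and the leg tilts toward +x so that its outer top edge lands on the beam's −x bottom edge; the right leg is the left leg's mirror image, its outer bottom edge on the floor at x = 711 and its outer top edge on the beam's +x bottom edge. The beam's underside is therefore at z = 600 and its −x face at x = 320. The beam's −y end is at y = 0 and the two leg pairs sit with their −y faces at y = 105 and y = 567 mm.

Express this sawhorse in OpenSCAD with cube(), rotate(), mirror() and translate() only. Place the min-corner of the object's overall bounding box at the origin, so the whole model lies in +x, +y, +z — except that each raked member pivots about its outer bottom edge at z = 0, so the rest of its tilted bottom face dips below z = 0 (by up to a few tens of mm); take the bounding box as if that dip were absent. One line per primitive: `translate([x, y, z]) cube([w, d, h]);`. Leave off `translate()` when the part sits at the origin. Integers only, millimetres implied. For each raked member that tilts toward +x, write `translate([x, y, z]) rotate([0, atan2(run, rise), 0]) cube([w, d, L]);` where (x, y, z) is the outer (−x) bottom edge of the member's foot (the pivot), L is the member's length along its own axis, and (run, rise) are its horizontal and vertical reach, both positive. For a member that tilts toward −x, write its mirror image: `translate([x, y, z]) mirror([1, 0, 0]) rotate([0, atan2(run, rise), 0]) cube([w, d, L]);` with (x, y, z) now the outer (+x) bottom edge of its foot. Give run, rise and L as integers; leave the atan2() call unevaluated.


translate([320, 0, 600]) cube([71, 715, 77]);
translate([0, 105, 0]) rotate([0, atan2(320, 600), 0]) cube([30, 43, 680]);
translate([711, 105, 0]) mirror([1, 0, 0]) rotate([0, atan2(320, 600), 0]) cube([30, 43, 680]);
translate([0, 567, 0]) rotate([0, atan2(320, 600), 0]) cube([30, 43, 680]);
translate([711, 567, 0]) mirror([1, 0, 0]) rotate([0, atan2(320, 600), 0]) cube([30, 43, 680]);


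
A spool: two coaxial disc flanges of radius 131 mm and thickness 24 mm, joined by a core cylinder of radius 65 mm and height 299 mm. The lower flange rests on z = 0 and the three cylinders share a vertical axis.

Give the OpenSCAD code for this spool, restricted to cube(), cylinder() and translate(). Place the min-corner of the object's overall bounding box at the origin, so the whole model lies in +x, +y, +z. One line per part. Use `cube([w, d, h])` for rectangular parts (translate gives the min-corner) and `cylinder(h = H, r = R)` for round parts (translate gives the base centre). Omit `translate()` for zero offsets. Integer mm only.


translate([131, 131, 0]) cylinder(h = 24, r = 131);
translate([131, 131, 24]) cylinder(h = 299, r = 65);
translate([131, 131, 323]) cylinder(h = 24, r = 131);


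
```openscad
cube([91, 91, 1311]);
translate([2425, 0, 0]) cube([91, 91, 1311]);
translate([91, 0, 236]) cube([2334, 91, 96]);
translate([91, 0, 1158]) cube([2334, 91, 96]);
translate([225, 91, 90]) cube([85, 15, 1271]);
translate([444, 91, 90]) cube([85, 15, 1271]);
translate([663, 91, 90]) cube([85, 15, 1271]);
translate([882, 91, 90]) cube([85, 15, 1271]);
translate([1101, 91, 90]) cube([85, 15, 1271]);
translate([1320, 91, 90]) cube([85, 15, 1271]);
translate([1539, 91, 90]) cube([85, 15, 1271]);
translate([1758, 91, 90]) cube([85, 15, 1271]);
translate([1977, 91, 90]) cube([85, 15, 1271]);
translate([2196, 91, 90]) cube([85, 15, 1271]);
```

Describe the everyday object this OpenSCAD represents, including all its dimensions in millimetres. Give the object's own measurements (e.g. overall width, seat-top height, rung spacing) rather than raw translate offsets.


A fence section. Two 91×91 mm posts, 1311 mm tall, stand on the floor with a clear span of 2334 mm between their inner faces. Two horizontal rails of 91×96 mm section span the gap between the posts with their undersides at z = 236 mm and z = 1158 mm, flush with the posts' −y face. 10 pickets, each 85 mm wide, 15 mm thick and 1271 mm tall, are fixed to the +y face of the rails with their bottoms at z = 90 mm, spaced across the span with a 134 mm gap after the −x post and between neighbouring pickets, with 144 mm left before the +x post.


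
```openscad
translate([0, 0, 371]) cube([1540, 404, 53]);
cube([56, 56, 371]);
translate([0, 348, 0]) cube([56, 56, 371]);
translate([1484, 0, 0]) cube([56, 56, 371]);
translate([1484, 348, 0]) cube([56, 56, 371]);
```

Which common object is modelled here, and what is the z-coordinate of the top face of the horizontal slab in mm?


A bench. The seat-top height is 424 mm.

A long slab on four corner posts — a bench. The slab sits at z = 371 with thickness 53, so the top is 371 + 53 = 424 mm.


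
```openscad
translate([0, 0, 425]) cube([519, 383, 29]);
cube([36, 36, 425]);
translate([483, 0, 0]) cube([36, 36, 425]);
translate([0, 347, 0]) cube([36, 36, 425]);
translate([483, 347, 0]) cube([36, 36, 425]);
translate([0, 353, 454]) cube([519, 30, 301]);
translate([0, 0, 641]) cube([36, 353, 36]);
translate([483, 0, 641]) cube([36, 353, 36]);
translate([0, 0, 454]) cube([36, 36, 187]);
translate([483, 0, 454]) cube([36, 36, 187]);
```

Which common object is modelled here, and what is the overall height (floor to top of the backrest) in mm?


A chair. The overall height is 755 mm.

A slab on four corner posts with a tall panel at the back — a chair. The seat slab sits at z = 425 with thickness 29, and the 301 mm backrest starts at the seat top, so the overall height is 425 + 29 + 301 = 755 mm.


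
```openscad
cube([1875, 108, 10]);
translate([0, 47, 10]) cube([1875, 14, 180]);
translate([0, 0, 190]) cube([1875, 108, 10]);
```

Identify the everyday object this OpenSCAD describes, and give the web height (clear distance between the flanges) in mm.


An I-beam. The web height is 180 mm.

Two wide flanges with a thin centred web — an I-beam. Overall 200 mm minus two 10 mm flanges gives a web of 200 − 2·10 = 180 mm.


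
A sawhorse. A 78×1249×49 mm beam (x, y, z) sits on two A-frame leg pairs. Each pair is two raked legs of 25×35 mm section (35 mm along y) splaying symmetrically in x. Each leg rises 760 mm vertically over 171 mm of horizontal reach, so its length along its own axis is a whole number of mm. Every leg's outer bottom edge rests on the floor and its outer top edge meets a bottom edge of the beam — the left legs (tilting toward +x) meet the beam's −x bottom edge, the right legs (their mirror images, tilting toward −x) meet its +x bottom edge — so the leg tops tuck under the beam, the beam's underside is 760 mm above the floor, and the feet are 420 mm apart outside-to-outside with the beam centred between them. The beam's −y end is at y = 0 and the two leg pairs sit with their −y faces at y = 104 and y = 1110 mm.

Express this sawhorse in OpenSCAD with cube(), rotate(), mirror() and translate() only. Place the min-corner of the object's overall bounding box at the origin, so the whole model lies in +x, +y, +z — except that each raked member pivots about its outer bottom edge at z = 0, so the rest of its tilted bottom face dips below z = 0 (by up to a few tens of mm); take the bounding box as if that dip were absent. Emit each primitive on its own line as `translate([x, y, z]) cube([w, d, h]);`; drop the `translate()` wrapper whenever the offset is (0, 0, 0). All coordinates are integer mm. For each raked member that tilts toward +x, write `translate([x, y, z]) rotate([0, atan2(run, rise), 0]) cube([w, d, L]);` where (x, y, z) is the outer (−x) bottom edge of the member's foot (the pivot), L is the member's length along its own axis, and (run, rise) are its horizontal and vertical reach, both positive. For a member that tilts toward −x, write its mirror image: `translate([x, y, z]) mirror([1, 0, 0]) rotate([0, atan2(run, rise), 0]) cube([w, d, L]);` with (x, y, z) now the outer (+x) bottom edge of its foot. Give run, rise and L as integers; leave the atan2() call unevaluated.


translate([171, 0, 760]) cube([78, 1249, 49]);
translate([0, 104, 0]) rotate([0, atan2(171, 760), 0]) cube([25, 35, 779]);
translate([420, 104, 0]) mirror([1, 0, 0]) rotate([0, atan2(171, 760), 0]) cube([25, 35, 779]);
translate([0, 1110, 0]) rotate([0, atan2(171, 760), 0]) cube([25, 35, 779]);
translate([420, 1110, 0]) mirror([1, 0, 0]) rotate([0, atan2(171, 760), 0]) cube([25, 35, 779]);


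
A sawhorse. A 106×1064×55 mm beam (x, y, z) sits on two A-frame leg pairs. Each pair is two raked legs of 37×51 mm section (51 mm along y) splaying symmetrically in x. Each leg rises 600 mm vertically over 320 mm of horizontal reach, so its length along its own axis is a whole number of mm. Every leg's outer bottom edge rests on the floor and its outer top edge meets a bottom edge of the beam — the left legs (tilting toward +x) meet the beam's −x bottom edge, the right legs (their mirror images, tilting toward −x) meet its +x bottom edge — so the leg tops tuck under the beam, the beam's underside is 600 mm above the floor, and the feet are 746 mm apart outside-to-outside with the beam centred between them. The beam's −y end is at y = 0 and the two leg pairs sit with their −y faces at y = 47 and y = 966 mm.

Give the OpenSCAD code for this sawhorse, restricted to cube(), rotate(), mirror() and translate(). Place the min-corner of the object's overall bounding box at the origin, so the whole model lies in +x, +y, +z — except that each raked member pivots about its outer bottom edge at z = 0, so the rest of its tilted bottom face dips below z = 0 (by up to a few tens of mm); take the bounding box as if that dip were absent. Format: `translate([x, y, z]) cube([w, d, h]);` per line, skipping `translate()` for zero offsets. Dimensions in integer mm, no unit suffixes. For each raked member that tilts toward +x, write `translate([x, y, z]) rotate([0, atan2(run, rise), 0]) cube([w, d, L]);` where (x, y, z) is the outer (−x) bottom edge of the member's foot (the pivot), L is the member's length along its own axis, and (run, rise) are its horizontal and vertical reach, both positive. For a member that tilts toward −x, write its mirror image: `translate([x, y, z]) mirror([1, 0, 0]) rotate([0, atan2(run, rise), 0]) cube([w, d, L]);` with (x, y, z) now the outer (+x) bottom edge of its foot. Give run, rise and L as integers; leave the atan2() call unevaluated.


translate([320, 0, 600]) cube([106, 1064, 55]);
translate([0, 47, 0]) rotate([0, atan2(320, 600), 0]) cube([37, 51, 680]);
translate([746, 47, 0]) mirror([1, 0, 0]) rotate([0, atan2(320, 600), 0]) cube([37, 51, 680]);
translate([0, 966, 0]) rotate([0, atan2(320, 600), 0]) cube([37, 51, 680]);
translate([746, 966, 0]) mirror([1, 0, 0]) rotate([0, atan2(320, 600), 0]) cube([37, 51, 680]);


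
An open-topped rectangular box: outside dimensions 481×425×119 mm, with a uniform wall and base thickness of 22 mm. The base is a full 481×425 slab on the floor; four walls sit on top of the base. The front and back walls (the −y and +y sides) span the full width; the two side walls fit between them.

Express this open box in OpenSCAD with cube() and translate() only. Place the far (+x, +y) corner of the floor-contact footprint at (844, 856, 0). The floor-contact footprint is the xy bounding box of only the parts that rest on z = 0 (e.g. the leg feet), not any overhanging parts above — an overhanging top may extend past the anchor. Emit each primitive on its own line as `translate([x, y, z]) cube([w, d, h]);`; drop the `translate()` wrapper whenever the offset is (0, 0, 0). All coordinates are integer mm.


translate([363, 431, 0]) cube([481, 425, 22]);
translate([363, 431, 22]) cube([481, 22, 97]);
translate([363, 834, 22]) cube([481, 22, 97]);
translate([363, 453, 22]) cube([22, 381, 97]);
translate([822, 453, 22]) cube([22, 381, 97]);


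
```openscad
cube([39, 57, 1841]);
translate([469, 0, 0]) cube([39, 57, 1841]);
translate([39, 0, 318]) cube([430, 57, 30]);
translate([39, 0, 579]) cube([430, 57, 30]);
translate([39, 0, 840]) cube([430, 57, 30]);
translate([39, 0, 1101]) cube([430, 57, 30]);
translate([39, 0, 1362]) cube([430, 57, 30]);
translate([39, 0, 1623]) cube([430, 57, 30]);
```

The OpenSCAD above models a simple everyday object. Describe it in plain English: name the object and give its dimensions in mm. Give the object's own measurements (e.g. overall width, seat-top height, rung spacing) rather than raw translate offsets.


A straight ladder. Two 39×57 mm vertical rails, 1841 mm tall, stand 508 mm apart (outside-to-outside) with their front faces coplanar on the −y side. 6 rungs, each 57 mm deep and 30 mm tall, span between the inner faces of the rails, front faces flush with the rails. The lowest rung's underside is at z = 318 mm and rungs are spaced 261 mm apart (underside to underside).


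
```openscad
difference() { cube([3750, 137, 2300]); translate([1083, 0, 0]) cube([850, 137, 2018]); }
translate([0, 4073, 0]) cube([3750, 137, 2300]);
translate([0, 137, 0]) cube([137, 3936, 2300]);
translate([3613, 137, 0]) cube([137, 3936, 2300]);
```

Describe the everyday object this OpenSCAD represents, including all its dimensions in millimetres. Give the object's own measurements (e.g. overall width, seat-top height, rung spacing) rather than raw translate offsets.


A single room: four walls, each 2300 mm tall and 137 mm thick, enclosing an outside footprint 3750×4210 mm (x × y), no floor or roof. The front and back walls (−y and +y sides) run the full x-width; the side walls fit between their inner faces. A door opening 850 mm wide and 2018 mm tall is cut through the front wall from the floor up, its −x edge 1083 mm from the wall's −x end.


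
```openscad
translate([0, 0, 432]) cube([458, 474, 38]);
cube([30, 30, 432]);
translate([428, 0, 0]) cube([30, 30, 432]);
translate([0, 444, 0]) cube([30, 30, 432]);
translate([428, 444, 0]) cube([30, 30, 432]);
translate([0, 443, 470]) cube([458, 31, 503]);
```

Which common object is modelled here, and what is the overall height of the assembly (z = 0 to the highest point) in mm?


A chair. The overall height is 973 mm.

A slab on four corner posts with a tall panel at the back — a chair. The seat slab sits at z = 432 with thickness 38, and the 503 mm backrest starts at the seat top, so the overall height is 432 + 38 + 503 = 973 mm.


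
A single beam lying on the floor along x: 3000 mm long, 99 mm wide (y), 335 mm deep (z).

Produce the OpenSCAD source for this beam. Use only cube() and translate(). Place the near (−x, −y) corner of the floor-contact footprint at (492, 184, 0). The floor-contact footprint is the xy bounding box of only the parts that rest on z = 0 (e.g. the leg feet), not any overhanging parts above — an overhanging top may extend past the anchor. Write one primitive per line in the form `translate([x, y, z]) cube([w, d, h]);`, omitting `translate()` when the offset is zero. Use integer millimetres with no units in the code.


translate([492, 184, 0]) cube([3000, 99, 335]);


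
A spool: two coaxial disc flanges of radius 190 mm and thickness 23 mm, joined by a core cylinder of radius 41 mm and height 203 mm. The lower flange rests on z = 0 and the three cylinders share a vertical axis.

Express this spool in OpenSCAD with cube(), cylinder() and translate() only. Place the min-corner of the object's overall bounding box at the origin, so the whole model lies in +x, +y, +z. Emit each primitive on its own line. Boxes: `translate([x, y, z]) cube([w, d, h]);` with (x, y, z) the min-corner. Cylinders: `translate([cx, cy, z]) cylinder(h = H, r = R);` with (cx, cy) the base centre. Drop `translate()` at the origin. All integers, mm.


translate([190, 190, 0]) cylinder(h = 23, r = 190);
translate([190, 190, 23]) cylinder(h = 203, r = 41);
translate([190, 190, 226]) cylinder(h = 23, r = 190);


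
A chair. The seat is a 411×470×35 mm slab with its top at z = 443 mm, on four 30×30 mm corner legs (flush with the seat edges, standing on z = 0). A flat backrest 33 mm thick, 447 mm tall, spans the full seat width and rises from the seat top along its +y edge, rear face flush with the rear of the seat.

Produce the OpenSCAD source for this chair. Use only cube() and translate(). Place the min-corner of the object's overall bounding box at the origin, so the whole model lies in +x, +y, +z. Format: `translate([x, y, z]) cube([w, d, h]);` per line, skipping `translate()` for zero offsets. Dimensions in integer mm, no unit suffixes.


// leg_h = 443 - 35 = 408
translate([0, 0, 408]) cube([411, 470, 35]);
cube([30, 30, 408]);
translate([381, 0, 0]) cube([30, 30, 408]);
translate([0, 440, 0]) cube([30, 30, 408]);
translate([381, 440, 0]) cube([30, 30, 408]);
translate([0, 437, 443]) cube([411, 33, 447]);


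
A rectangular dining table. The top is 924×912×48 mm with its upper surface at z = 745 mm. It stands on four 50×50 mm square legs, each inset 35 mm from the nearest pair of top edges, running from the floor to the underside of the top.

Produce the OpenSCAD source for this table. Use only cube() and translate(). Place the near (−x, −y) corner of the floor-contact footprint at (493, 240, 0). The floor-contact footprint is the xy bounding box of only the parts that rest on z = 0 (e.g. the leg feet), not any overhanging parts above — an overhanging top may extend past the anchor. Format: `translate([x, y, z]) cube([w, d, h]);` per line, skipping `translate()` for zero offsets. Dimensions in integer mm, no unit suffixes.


translate([458, 205, 697]) cube([924, 912, 48]);
translate([493, 240, 0]) cube([50, 50, 697]);
translate([1297, 240, 0]) cube([50, 50, 697]);
translate([493, 1032, 0]) cube([50, 50, 697]);
translate([1297, 1032, 0]) cube([50, 50, 697]);


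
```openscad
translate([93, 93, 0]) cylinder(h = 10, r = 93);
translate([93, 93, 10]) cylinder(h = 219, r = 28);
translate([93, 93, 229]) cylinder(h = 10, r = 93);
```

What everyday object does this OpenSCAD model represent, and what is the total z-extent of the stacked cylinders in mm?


A spool. The overall height is 239 mm.

Three coaxial cylinders, large–small–large — a spool. Two 10 mm flanges and a 219 mm core give 10 + 219 + 10 = 239 mm.


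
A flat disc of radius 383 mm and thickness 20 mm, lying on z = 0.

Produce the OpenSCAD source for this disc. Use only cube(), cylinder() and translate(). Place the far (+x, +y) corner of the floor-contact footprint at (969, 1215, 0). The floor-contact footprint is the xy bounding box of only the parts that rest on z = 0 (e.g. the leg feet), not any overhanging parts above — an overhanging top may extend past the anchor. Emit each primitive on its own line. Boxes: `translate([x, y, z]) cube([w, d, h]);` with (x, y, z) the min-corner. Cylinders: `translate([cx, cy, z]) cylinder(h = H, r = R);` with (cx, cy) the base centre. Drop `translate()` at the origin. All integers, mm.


translate([586, 832, 0]) cylinder(h = 20, r = 383);


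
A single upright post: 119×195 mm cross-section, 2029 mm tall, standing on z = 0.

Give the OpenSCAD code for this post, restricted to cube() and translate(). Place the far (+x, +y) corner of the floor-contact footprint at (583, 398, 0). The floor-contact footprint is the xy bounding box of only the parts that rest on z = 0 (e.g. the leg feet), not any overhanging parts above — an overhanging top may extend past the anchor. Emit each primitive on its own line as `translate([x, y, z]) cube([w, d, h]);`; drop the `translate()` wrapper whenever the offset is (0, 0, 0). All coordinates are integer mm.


translate([464, 203, 0]) cube([119, 195, 2029]);


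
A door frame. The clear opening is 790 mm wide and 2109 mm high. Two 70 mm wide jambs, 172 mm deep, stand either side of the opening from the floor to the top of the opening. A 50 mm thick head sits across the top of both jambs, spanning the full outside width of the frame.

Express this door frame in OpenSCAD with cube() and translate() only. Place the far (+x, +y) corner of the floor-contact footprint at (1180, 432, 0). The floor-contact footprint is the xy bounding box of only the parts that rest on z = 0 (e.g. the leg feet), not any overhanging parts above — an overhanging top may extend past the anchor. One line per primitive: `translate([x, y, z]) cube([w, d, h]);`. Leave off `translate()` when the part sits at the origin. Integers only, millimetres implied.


translate([250, 260, 0]) cube([70, 172, 2109]);
translate([1110, 260, 0]) cube([70, 172, 2109]);
translate([250, 260, 2109]) cube([930, 172, 50]);


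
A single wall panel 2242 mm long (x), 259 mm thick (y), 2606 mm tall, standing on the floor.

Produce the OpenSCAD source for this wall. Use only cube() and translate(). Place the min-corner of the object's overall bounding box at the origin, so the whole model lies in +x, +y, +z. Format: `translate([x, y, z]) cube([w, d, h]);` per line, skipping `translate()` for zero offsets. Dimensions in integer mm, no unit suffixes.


cube([2242, 259, 2606]);


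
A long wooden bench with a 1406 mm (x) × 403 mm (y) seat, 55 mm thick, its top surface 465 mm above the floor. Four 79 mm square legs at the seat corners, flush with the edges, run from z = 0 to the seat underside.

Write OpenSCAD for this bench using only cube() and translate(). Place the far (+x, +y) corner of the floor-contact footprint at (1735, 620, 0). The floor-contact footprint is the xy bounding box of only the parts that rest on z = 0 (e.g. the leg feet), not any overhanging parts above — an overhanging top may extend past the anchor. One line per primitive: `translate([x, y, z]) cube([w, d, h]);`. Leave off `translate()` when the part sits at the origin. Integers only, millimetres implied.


// leg_h = 465 − 55 = 410
translate([329, 217, 410]) cube([1406, 403, 55]);
translate([329, 217, 0]) cube([79, 79, 410]);
translate([329, 541, 0]) cube([79, 79, 410]);
translate([1656, 217, 0]) cube([79, 79, 410]);
translate([1656, 541, 0]) cube([79, 79, 410]);


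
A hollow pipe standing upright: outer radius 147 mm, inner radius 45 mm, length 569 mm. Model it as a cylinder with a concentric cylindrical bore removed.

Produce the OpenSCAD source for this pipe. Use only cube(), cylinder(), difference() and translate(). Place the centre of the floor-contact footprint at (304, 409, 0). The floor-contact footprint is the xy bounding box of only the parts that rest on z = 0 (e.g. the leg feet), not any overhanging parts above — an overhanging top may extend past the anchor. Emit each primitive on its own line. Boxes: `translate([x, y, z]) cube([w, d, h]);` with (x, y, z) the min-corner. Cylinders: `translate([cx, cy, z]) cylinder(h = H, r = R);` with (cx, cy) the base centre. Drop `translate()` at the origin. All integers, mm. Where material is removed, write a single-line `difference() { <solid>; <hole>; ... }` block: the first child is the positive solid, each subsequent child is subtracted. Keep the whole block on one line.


difference() { translate([304, 409, 0]) cylinder(h = 569, r = 147); translate([304, 409, 0]) cylinder(h = 569, r = 45); }


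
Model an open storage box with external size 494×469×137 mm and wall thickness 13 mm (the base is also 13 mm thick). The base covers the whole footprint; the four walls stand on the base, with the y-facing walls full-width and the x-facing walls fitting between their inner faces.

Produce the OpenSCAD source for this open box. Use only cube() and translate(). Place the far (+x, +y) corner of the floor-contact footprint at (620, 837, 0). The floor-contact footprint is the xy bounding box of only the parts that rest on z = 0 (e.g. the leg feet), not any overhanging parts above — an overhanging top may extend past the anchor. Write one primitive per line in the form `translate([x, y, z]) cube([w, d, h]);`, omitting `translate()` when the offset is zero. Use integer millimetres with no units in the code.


translate([126, 368, 0]) cube([494, 469, 13]);
translate([126, 368, 13]) cube([494, 13, 124]);
translate([126, 824, 13]) cube([494, 13, 124]);
translate([126, 381, 13]) cube([13, 443, 124]);
translate([607, 381, 13]) cube([13, 443, 124]);


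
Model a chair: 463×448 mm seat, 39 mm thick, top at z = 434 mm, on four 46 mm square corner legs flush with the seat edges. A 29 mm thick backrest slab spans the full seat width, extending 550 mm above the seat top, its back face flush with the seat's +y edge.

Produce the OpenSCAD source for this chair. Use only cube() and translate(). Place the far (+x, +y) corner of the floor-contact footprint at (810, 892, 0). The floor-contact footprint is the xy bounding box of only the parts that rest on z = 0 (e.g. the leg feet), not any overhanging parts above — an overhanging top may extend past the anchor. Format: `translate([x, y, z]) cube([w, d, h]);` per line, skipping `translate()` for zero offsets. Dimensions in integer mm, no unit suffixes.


translate([347, 444, 395]) cube([463, 448, 39]);
translate([347, 444, 0]) cube([46, 46, 395]);
translate([764, 444, 0]) cube([46, 46, 395]);
translate([347, 846, 0]) cube([46, 46, 395]);
translate([764, 846, 0]) cube([46, 46, 395]);
translate([347, 863, 434]) cube([463, 29, 550]);


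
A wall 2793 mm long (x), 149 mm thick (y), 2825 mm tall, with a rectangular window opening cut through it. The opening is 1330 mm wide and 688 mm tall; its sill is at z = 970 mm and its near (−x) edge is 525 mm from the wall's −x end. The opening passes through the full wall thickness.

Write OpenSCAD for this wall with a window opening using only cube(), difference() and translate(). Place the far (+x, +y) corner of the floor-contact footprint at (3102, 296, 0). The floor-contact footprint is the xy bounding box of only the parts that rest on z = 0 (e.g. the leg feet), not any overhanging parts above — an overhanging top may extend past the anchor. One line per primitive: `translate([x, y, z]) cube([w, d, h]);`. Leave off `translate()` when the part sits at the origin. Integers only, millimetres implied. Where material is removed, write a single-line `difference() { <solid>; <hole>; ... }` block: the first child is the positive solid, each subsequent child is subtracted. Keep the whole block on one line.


difference() { translate([309, 147, 0]) cube([2793, 149, 2825]); translate([834, 147, 970]) cube([1330, 149, 688]); }


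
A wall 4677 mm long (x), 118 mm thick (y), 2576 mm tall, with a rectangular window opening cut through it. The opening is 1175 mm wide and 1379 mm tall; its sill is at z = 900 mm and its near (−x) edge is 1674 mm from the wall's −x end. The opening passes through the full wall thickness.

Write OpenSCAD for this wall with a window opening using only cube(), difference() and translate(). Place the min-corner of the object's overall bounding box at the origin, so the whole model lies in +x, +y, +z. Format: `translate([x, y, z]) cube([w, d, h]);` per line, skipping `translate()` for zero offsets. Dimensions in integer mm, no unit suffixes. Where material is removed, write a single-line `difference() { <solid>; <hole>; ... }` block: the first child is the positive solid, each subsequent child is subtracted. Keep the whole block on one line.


difference() { cube([4677, 118, 2576]); translate([1674, 0, 900]) cube([1175, 118, 1379]); }


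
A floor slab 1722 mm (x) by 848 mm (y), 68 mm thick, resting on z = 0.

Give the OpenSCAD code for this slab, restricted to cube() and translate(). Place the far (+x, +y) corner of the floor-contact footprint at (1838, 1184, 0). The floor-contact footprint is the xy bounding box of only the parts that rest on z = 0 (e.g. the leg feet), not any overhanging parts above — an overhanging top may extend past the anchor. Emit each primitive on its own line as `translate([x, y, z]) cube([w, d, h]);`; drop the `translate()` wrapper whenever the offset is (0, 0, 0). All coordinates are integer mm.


translate([116, 336, 0]) cube([1722, 848, 68]);


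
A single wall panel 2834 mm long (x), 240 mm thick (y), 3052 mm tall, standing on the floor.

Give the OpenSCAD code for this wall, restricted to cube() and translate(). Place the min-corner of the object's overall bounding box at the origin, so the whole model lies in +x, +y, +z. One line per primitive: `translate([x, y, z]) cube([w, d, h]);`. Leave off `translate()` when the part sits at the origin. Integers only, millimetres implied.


cube([2834, 240, 3052]);


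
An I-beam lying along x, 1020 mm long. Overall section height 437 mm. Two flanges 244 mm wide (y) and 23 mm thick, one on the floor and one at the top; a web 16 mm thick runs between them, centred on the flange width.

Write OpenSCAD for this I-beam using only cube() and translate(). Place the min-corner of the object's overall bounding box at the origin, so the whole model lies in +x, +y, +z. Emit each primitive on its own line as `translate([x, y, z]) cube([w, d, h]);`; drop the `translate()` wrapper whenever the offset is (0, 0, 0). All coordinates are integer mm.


cube([1020, 244, 23]);
translate([0, 114, 23]) cube([1020, 16, 391]);
translate([0, 0, 414]) cube([1020, 244, 23]);


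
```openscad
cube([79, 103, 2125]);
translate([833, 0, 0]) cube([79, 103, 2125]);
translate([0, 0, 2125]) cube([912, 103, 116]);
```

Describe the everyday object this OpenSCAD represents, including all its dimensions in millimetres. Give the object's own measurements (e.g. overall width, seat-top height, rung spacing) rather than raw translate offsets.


A door frame. The clear opening is 754 mm wide and 2125 mm high. Two 79 mm wide jambs, 103 mm deep, stand either side of the opening from the floor to the top of the opening. A 116 mm thick head sits across the top of both jambs, spanning the full outside width of the frame.


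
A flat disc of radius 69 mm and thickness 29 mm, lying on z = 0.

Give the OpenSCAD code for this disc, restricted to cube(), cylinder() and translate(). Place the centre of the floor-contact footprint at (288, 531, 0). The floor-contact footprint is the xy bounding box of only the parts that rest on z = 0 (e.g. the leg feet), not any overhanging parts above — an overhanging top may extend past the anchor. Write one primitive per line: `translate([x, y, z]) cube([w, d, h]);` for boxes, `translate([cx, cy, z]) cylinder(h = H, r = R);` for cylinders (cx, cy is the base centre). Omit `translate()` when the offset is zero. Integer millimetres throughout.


translate([288, 531, 0]) cylinder(h = 29, r = 69);


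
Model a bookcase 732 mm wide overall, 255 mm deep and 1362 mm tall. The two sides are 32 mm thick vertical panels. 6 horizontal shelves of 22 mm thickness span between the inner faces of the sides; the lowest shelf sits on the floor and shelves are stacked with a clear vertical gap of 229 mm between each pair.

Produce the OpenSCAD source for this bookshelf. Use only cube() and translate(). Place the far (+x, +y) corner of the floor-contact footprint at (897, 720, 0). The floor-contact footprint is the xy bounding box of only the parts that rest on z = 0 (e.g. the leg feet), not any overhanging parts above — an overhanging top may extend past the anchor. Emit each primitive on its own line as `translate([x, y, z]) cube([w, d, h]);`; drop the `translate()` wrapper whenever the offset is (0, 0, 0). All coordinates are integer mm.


translate([165, 465, 0]) cube([32, 255, 1362]);
translate([865, 465, 0]) cube([32, 255, 1362]);
translate([197, 465, 0]) cube([668, 255, 22]);
translate([197, 465, 251]) cube([668, 255, 22]);
translate([197, 465, 502]) cube([668, 255, 22]);
translate([197, 465, 753]) cube([668, 255, 22]);
translate([197, 465, 1004]) cube([668, 255, 22]);
translate([197, 465, 1255]) cube([668, 255, 22]);


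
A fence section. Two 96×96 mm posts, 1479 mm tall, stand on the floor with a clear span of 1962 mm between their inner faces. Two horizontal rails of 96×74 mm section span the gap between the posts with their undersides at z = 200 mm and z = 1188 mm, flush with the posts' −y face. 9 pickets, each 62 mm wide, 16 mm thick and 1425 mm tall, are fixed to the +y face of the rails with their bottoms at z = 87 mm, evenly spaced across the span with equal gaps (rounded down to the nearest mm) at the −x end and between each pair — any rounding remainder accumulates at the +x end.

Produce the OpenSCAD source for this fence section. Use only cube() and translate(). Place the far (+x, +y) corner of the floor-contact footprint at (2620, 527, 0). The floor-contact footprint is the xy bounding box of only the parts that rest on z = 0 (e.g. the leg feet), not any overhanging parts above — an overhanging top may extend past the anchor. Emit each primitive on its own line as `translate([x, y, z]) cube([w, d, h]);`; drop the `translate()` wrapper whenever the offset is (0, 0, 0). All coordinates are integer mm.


translate([466, 431, 0]) cube([96, 96, 1479]);
translate([2524, 431, 0]) cube([96, 96, 1479]);
translate([562, 431, 200]) cube([1962, 96, 74]);
translate([562, 431, 1188]) cube([1962, 96, 74]);
translate([702, 527, 87]) cube([62, 16, 1425]);
translate([904, 527, 87]) cube([62, 16, 1425]);
translate([1106, 527, 87]) cube([62, 16, 1425]);
translate([1308, 527, 87]) cube([62, 16, 1425]);
translate([1510, 527, 87]) cube([62, 16, 1425]);
translate([1712, 527, 87]) cube([62, 16, 1425]);
translate([1914, 527, 87]) cube([62, 16, 1425]);
translate([2116, 527, 87]) cube([62, 16, 1425]);
translate([2318, 527, 87]) cube([62, 16, 1425]);


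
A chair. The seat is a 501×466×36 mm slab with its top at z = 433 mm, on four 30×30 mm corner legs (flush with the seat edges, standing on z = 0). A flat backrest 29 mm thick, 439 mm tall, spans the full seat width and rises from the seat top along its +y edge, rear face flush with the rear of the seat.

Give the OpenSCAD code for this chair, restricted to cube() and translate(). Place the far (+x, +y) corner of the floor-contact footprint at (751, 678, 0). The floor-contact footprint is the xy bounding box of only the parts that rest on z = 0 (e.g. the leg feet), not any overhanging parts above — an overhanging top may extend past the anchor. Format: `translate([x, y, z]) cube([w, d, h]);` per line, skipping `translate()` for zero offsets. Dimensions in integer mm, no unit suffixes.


translate([250, 212, 397]) cube([501, 466, 36]);
translate([250, 212, 0]) cube([30, 30, 397]);
translate([721, 212, 0]) cube([30, 30, 397]);
translate([250, 648, 0]) cube([30, 30, 397]);
translate([721, 648, 0]) cube([30, 30, 397]);
translate([250, 649, 433]) cube([501, 29, 439]);


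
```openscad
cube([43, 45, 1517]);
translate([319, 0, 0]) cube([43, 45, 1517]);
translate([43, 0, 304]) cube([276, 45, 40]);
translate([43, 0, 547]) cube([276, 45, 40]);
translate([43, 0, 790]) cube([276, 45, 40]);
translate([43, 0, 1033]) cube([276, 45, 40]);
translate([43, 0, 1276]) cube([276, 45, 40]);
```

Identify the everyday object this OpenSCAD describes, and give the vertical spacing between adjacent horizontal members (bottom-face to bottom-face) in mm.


A ladder. The rung spacing is 243 mm.

Two tall 43×45 posts with 5 short bars between them — a ladder. Adjacent rungs sit at z = 304 and z = 547, so the spacing is 547 − 304 = 243 mm.


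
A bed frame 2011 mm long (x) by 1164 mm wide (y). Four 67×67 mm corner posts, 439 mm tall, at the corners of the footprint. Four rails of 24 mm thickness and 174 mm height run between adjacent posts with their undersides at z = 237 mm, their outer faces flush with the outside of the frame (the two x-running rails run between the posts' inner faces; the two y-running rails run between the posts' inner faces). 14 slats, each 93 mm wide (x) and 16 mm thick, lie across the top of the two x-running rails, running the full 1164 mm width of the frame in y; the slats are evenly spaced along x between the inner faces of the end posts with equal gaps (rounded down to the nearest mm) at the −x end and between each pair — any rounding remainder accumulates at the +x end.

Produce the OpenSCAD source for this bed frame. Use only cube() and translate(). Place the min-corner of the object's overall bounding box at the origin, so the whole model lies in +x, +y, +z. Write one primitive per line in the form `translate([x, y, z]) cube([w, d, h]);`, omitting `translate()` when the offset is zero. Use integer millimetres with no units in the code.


// slat z = rail_z + rail_h = 237 + 174 = 411
// slat gap = ⌊(1877 − 14·93) / 15⌋ = 38
cube([67, 67, 439]);
translate([0, 1097, 0]) cube([67, 67, 439]);
translate([1944, 0, 0]) cube([67, 67, 439]);
translate([1944, 1097, 0]) cube([67, 67, 439]);
translate([67, 0, 237]) cube([1877, 24, 174]);
translate([67, 1140, 237]) cube([1877, 24, 174]);
translate([0, 67, 237]) cube([24, 1030, 174]);
translate([1987, 67, 237]) cube([24, 1030, 174]);
translate([105, 0, 411]) cube([93, 1164, 16]);
translate([236, 0, 411]) cube([93, 1164, 16]);
translate([367, 0, 411]) cube([93, 1164, 16]);
translate([498, 0, 411]) cube([93, 1164, 16]);
translate([629, 0, 411]) cube([93, 1164, 16]);
translate([760, 0, 411]) cube([93, 1164, 16]);
translate([891, 0, 411]) cube([93, 1164, 16]);
translate([1022, 0, 411]) cube([93, 1164, 16]);
translate([1153, 0, 411]) cube([93, 1164, 16]);
translate([1284, 0, 411]) cube([93, 1164, 16]);
translate([1415, 0, 411]) cube([93, 1164, 16]);
translate([1546, 0, 411]) cube([93, 1164, 16]);
translate([1677, 0, 411]) cube([93, 1164, 16]);
translate([1808, 0, 411]) cube([93, 1164, 16]);
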